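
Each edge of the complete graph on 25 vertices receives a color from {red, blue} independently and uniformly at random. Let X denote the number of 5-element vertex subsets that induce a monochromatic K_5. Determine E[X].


Let X = Σ_S X_S over the C(25, 5) = 53130 subsets S of size 5, where X_S = 1 if the K_5 on S is monochromatic.
For a fixed S, the K_5 on S has C(5, 2) = 10 edges. P[all 10 edges red] = (1/2)^10, and likewise for blue, so P[monochromatic] = 2·(1/2)^10 = 2^{1 − 10} = 1/512.
Summing: E[X] = C(25, 5) · 2^{1 − 10} = 53130 · 1/512 = 26565/256.
Numerically: E[X] ≈ 103.76953.

E[X] = C(25,5)·2^(1−C(5,2)) = 26565/256 ≈ 103.76953.


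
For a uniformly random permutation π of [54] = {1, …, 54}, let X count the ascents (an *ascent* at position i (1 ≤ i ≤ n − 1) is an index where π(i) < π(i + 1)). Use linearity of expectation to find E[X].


Write X = Σ X_I over i = 1, …, 53, with X_I the indicator of one ascent.
There are 53 indicators.
For each fixed i, the pair (π(i), π(i+1)) is a uniformly random ordered pair of distinct values from {1, …, 54}; by symmetry P[π(i) < π(i+1)] = 1/2.
By linearity: E[X] = 53 · (1/2) = (54 − 1) · (1/2) = 53/2 ≈ 26.500000.

E[X] = 53/2 = 26.500000.


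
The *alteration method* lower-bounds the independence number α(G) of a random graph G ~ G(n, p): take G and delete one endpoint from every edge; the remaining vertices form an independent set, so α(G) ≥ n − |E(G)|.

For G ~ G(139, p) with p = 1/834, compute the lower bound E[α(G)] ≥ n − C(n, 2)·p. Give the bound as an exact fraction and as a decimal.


E[|E(G)|] = C(139, 2)·p = 9591 · (1/834) = 23/2.
E[α(G)] ≥ n − E[|E(G)|] = 139 − 23/2 = 255/2.
Numerically: ≈ 127.5000.
(This is only a lower bound; the true E[α(G)] may be larger.)

E[α(G)] ≥ 255/2 ≈ 127.5000.


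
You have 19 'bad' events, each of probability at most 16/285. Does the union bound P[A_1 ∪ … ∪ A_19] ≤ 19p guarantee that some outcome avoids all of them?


Union bound: P[∪_{i=1}^{19} A_i] ≤ Σ_i P[A_i] ≤ 19·p = 19·(16/285) = 16/15.
Numerically: 16/15 ≈ 1.06667.
Is 16/15 < 1? NO.
Since the bound 16/15 is ≥ 1, the union bound is uninformative here; it does NOT by itself certify existence.

19·p = 16/15 ≈ 1.06667; existence NOT certified by the union bound.


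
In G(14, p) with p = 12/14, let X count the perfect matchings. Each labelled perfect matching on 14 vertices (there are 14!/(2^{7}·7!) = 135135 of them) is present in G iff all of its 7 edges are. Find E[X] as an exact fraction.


K_14 has 14!/(2^{7}·7!) = 135135 labelled perfect matchings.
For each such perfect matching H, let X_H = 1 if all 7 edges of H are present in G. Then P[X_H = 1] = p^{7} = (6/7)^{7} = 279936/823543.
By linearity of expectation: E[X] = Σ_H E[X_H] = 135135 · p^{7} = 135135 · 279936/823543 = 5404164480/117649.
Numerically: E[X] ≈ 4.593e+04.

E[X] = 135135 · (6/7)^{7} = 5404164480/117649 ≈ 4.593e+04.


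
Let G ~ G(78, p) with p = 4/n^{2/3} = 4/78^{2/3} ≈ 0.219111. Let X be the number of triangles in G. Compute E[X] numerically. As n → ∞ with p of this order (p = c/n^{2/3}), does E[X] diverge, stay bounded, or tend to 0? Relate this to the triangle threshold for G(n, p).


Number of potential triangles: C(78, 3) = 76076.
Each occurs with probability p³ ≈ (0.219111)³ ≈ 1.05193951e-02.
By linearity: E[X] = C(78, 3)·p³ ≈ 76076 · 1.05193951e-02 ≈ 800.273504.
Since α = 2/3 < 1, p = c/n^{2/3} ≫ 1/n is above the triangle threshold p ~ 1/n. Asymptotically E[X] ~ (c³/6)·n^{3(1−α)} = (4³/6)·n^{1} → ∞; triangles are abundant w.h.p.

E[X] ≈ 800.273504; in regime p = Θ(1/n^{2/3}) E[X] diverges (above the triangle threshold p ~ 1/n).


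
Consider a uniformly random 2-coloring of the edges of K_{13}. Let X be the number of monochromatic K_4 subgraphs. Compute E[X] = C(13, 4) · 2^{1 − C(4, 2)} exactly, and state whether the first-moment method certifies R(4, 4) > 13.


E[X] = C(13, 4) · 2^{1 − 6} = 715 · 2^{−5} = 715/32.
As a reduced fraction: E[X] = 715/32 ≈ 22.3437500.
Is E[X] < 1? NO.
Since E[X] ≥ 1, the first-moment bound is inconclusive at n = 13; it does NOT by itself certify R(4, 4) > 13.

E[X] = 715/32 ≈ 22.3437500; E[X] ≥ 1; first-moment method inconclusive here.


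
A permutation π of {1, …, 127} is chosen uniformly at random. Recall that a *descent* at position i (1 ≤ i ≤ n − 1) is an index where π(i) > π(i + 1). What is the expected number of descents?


Write X = Σ X_I over i = 1, …, 126, with X_I the indicator of one descent.
There are 126 indicators.
For each fixed i, the pair (π(i), π(i+1)) is a uniformly random ordered pair of distinct values from {1, …, 127}; by symmetry P[π(i) > π(i+1)] = 1/2.
By linearity: E[X] = 126 · (1/2) = (127 − 1) · (1/2) = 63 ≈ 63.0000.

E[X] = 63 = 63.0000.


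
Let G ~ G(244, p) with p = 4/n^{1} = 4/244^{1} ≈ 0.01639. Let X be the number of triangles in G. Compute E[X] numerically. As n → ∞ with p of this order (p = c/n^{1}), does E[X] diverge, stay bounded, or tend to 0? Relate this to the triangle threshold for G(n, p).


Number of potential triangles: C(244, 3) = 2391444.
Each occurs with probability p³ ≈ (0.01639)³ ≈ 4.405655e-06.
By linearity: E[X] = C(244, 3)·p³ ≈ 2391444 · 4.405655e-06 ≈ 10.5359.
Here α = 1, so p = 4/n is exactly at the triangle threshold p ~ 1/n. Asymptotically E[X] → c³/6 = 4³/6 = 32/3 ≈ 10.6667, a bounded constant. In this regime the triangle count is asymptotically Poisson(c³/6).

E[X] ≈ 10.5359; in regime p = Θ(1/n^{1}) E[X] stays bounded (at the triangle threshold p ~ 1/n).


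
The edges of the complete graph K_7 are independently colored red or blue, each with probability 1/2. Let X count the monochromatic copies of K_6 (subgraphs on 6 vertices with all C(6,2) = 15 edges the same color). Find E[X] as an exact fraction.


Let X = Σ_S X_S over the C(7, 6) = 7 subsets S of size 6, where X_S = 1 if the K_6 on S is monochromatic.
For a fixed S, the K_6 on S has C(6, 2) = 15 edges. P[all 15 edges red] = (1/2)^15, and likewise for blue, so P[monochromatic] = 2·(1/2)^15 = 2^{1 − 15} = 1/16384.
By linearity of expectation: E[X] = C(7, 6) · 2^{1 − 15} = 7 · 1/16384 = 7/16384.
Numerically: E[X] ≈ 0.000427.

E[X] = C(7,6)·2^(1−C(6,2)) = 7/16384 ≈ 0.000427.


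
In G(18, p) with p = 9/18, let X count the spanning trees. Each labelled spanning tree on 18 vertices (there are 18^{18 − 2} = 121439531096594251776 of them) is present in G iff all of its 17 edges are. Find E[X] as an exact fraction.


K_18 has 18^{18 − 2} = 121439531096594251776 labelled spanning trees.
For each such spanning tree H, let X_H = 1 if all 17 edges of H are present in G. Then P[X_H = 1] = p^{17} = (1/2)^{17} = 1/131072.
Summing the indicators: E[X] = Σ_H E[X_H] = 121439531096594251776 · p^{17} = 121439531096594251776 · 1/131072 = 1853020188851841/2.
Numerically: E[X] ≈ 9.27e+14.

E[X] = 121439531096594251776 · (1/2)^{17} = 1853020188851841/2 ≈ 9.27e+14.


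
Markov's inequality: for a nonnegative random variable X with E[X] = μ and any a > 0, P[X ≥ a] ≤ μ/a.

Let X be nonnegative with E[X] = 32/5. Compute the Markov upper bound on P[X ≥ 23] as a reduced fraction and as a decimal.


μ = E[X] = 32/5, a = 23.
Markov: P[X ≥ 23] ≤ μ/a = (32/5)/23 = 32/115.
Numerically: ≈ 0.27826.
(Since a = 23 > μ = 6.40000, the bound 32/115 is < 1 and informative.)

P[X ≥ 23] ≤ 32/115 ≈ 0.27826.


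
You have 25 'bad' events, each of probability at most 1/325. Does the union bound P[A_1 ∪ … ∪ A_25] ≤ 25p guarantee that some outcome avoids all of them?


Union bound: P[∪_{i=1}^{25} A_i] ≤ Σ_i P[A_i] ≤ 25·p = 25·(1/325) = 1/13.
Numerically: 1/13 ≈ 0.07692.
Is 1/13 < 1? YES.
Since P[∪ A_i] ≤ 1/13 < 1, the complement has P[∩ A_i^c] ≥ 1 − 1/13 = 12/13 > 0, so some outcome avoids every A_i.

25·p = 1/13 ≈ 0.07692; existence CERTIFIED by the union bound.


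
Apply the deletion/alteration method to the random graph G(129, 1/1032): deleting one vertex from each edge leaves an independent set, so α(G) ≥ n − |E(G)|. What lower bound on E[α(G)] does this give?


E[|E(G)|] = C(129, 2)·p = 8256 · (1/1032) = 8.
E[α(G)] ≥ n − E[|E(G)|] = 129 − 8 = 121.
Numerically: ≈ 121.0000.
(This is only a lower bound; the true E[α(G)] may be larger.)

E[α(G)] ≥ 121 ≈ 121.0000.


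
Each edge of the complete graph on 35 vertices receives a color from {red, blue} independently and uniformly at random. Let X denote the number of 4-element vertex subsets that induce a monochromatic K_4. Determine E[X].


Let X = Σ_S X_S over the C(35, 4) = 52360 subsets S of size 4, where X_S = 1 if the K_4 on S is monochromatic.
For a fixed S, the K_4 on S has C(4, 2) = 6 edges. P[all 6 edges red] = (1/2)^6, and likewise for blue, so P[monochromatic] = 2·(1/2)^6 = 2^{1 − 6} = 1/32.
By linearity: E[X] = C(35, 4) · 2^{1 − 6} = 52360 · 1/32 = 6545/4.
Numerically: E[X] ≈ 1636.250.

E[X] = C(35,4)·2^(1−C(4,2)) = 6545/4 ≈ 1636.250.


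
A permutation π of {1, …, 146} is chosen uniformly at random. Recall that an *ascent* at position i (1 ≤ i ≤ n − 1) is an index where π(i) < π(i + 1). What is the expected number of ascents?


Write X = Σ X_I over i = 1, …, 145, with X_I the indicator of one ascent.
There are 145 indicators.
For each fixed i, the pair (π(i), π(i+1)) is a uniformly random ordered pair of distinct values from {1, …, 146}; by symmetry P[π(i) < π(i+1)] = 1/2.
By linearity: E[X] = 145 · (1/2) = (146 − 1) · (1/2) = 145/2 ≈ 72.50000.

E[X] = 145/2 = 72.50000.


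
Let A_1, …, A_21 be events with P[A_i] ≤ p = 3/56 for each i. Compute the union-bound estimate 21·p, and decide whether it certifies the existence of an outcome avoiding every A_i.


Union bound: P[∪_{i=1}^{21} A_i] ≤ Σ_i P[A_i] ≤ 21·p = 21·(3/56) = 9/8.
Numerically: 9/8 ≈ 1.1250.
Is 9/8 < 1? NO.
Since the bound 9/8 is ≥ 1, the union bound is uninformative here; it does NOT by itself certify existence.

21·p = 9/8 ≈ 1.1250; existence NOT certified by the union bound.


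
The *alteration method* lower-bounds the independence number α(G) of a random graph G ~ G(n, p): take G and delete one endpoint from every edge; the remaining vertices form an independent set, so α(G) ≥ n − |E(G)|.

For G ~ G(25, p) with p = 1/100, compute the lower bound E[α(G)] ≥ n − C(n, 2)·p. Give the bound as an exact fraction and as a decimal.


E[|E(G)|] = C(25, 2)·p = 300 · (1/100) = 3.
E[α(G)] ≥ n − E[|E(G)|] = 25 − 3 = 22.
Numerically: ≈ 22.0000.
(This is only a lower bound; the true E[α(G)] may be larger.)

E[α(G)] ≥ 22 ≈ 22.0000.


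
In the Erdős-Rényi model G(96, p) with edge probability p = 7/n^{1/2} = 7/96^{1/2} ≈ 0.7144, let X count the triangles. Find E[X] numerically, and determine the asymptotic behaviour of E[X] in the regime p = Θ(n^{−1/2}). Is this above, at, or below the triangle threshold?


Number of potential triangles: C(96, 3) = 142880.
Each occurs with probability p³ ≈ (0.7144)³ ≈ 3.646593e-01.
By linearity: E[X] = C(96, 3)·p³ ≈ 142880 · 3.646593e-01 ≈ 52102.5180.
Since α = 1/2 < 1, p = c/n^{1/2} ≫ 1/n is above the triangle threshold p ~ 1/n. Asymptotically E[X] ~ (c³/6)·n^{3(1−α)} = (7³/6)·n^{1.5} → ∞; triangles are abundant w.h.p.

E[X] ≈ 52102.5180; in regime p = Θ(1/n^{1/2}) E[X] diverges (above the triangle threshold p ~ 1/n).


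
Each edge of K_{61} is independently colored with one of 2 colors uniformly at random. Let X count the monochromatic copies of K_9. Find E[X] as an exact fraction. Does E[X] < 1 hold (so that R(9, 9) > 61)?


E[X] = C(61, 9) · 2^{1 − 36} = 17341763505 · 2^{−35} = 17341763505/34359738368.
As a reduced fraction: E[X] = 17341763505/34359738368 ≈ 0.50471.
Is E[X] < 1? YES.
Since E[X] < 1, there exists a 2-coloring of K_{61} with no monochromatic K_9; hence R(9, 9) > 61.

E[X] = 17341763505/34359738368 ≈ 0.50471; E[X] < 1, so R(9, 9) > 61.


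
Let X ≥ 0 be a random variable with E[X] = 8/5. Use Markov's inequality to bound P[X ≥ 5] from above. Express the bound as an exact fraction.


μ = E[X] = 8/5, a = 5.
Markov: P[X ≥ 5] ≤ μ/a = (8/5)/5 = 8/25.
Numerically: ≈ 0.320000.
(Since a = 5 > μ = 1.600000, the bound 8/25 is < 1 and informative.)

P[X ≥ 5] ≤ 8/25 ≈ 0.320000.


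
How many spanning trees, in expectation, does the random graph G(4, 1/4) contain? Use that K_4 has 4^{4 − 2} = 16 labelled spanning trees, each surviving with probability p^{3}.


K_4 has 4^{4 − 2} = 16 labelled spanning trees.
For each such spanning tree H, let X_H = 1 if all 3 edges of H are present in G. Then P[X_H = 1] = p^{3} = (1/4)^{3} = 1/64.
Summing the indicators: E[X] = Σ_H E[X_H] = 16 · p^{3} = 16 · 1/64 = 1/4.
Numerically: E[X] ≈ 0.25.

E[X] = 16 · (1/4)^{3} = 1/4 ≈ 0.25.


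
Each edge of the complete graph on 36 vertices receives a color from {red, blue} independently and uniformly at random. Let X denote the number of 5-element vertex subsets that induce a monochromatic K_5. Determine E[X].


Let X = Σ_S X_S over the C(36, 5) = 376992 subsets S of size 5, where X_S = 1 if the K_5 on S is monochromatic.
For a fixed S, the K_5 on S has C(5, 2) = 10 edges. P[all 10 edges red] = (1/2)^10, and likewise for blue, so P[monochromatic] = 2·(1/2)^10 = 2^{1 − 10} = 1/512.
By linearity of expectation: E[X] = C(36, 5) · 2^{1 − 10} = 376992 · 1/512 = 11781/16.
Numerically: E[X] ≈ 736.312.

E[X] = C(36,5)·2^(1−C(5,2)) = 11781/16 ≈ 736.312.


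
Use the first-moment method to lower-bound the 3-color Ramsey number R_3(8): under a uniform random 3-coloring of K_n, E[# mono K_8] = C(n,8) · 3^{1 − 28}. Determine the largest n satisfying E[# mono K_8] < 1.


We need C(n, 8) · 3^{1 − 28} < 1, i.e. C(n, 8) < 3^{28 − 1} = 7625597484987.
Check values of n near the boundary:
  n = 151: C(151, 8) = 5551321138650; 5551321138650 < 7625597484987? YES
  n = 152: C(152, 8) = 5859727868575; 5859727868575 < 7625597484987? YES
  n = 153: C(153, 8) = 6183023199255; 6183023199255 < 7625597484987? YES
  n = 154: C(154, 8) = 6521818990995; 6521818990995 < 7625597484987? YES
  n = 155: C(155, 8) = 6876747915675; 6876747915675 < 7625597484987? YES
  n = 156: C(156, 8) = 7248464019225; 7248464019225 < 7625597484987? YES
  n = 157: C(157, 8) = 7637643295425; 7637643295425 < 7625597484987? NO
  n = 158: C(158, 8) = 8044984271181; 8044984271181 < 7625597484987? NO
The largest n with C(n, 8) < 7625597484987 is n = 156 (where E[X] = 805384891025/847288609443 ≈ 0.950544). Hence R_3(8) > 156, i.e. R_3(8) ≥ 157.

Largest n = 156; hence R_3(8) > 156.


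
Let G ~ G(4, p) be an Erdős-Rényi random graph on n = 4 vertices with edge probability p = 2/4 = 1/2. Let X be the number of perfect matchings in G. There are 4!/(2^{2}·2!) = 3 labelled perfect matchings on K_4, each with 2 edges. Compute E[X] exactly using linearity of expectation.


K_4 has 4!/(2^{2}·2!) = 3 labelled perfect matchings.
For each such perfect matching H, let X_H = 1 if all 2 edges of H are present in G. Then P[X_H = 1] = p^{2} = (1/2)^{2} = 1/4.
Summing the indicators: E[X] = Σ_H E[X_H] = 3 · p^{2} = 3 · 1/4 = 3/4.
Numerically: E[X] ≈ 0.75.

E[X] = 3 · (1/2)^{2} = 3/4 ≈ 0.75.


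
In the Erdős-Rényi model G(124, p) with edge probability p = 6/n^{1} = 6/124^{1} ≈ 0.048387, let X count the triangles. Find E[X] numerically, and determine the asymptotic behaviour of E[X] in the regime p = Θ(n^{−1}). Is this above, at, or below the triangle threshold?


Number of potential triangles: C(124, 3) = 310124.
Each occurs with probability p³ ≈ (0.048387)³ ≈ 1.1328925e-04.
By linearity: E[X] = C(124, 3)·p³ ≈ 310124 · 1.1328925e-04 ≈ 35.13371.
Here α = 1, so p = 6/n is exactly at the triangle threshold p ~ 1/n. Asymptotically E[X] → c³/6 = 6³/6 = 36 ≈ 36.00000, a bounded constant. In this regime the triangle count is asymptotically Poisson(c³/6).

E[X] ≈ 35.13371; in regime p = Θ(1/n^{1}) E[X] stays bounded (at the triangle threshold p ~ 1/n).


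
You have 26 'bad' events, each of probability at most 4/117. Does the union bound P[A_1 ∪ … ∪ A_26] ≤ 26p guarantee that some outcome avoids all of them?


Union bound: P[∪_{i=1}^{26} A_i] ≤ Σ_i P[A_i] ≤ 26·p = 26·(4/117) = 8/9.
Numerically: 8/9 ≈ 0.88889.
Is 8/9 < 1? YES.
Since P[∪ A_i] ≤ 8/9 < 1, the complement has P[∩ A_i^c] ≥ 1 − 8/9 = 1/9 > 0, so some outcome avoids every A_i.

26·p = 8/9 ≈ 0.88889; existence CERTIFIED by the union bound.


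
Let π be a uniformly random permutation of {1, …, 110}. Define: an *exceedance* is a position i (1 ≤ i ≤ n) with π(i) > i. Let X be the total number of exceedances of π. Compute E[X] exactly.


Write X = Σ_{i=1}^{110} X_i, where X_i = 1_{π(i) > i}.
For each fixed i, π(i) is uniform over {1, …, 110} (marginal of a uniform permutation), so P[π(i) > i] = (n − i)/n. Summing: Σ_{i=1}^{110} (n − i)/n = (0 + 1 + … + 109)/110 = 110(110 − 1)/(2·110) = (110 − 1)/2.
Hence E[X] = Σ_{i=1}^{110} (110 − i)/110 = 109/2 ≈ 54.500000.

E[X] = 109/2 = 54.500000.


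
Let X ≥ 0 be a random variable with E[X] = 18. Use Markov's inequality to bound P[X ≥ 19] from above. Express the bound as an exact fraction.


μ = E[X] = 18, a = 19.
Markov: P[X ≥ 19] ≤ μ/a = (18)/19 = 18/19.
Numerically: ≈ 0.9474.
(Since a = 19 > μ = 18.0000, the bound 18/19 is < 1 and informative.)

P[X ≥ 19] ≤ 18/19 ≈ 0.9474.


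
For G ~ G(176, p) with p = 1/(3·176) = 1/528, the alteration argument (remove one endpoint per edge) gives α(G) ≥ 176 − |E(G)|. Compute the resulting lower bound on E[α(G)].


E[|E(G)|] = C(176, 2)·p = 15400 · (1/528) = 175/6.
E[α(G)] ≥ n − E[|E(G)|] = 176 − 175/6 = 881/6.
Numerically: ≈ 146.8333.
(This is only a lower bound; the true E[α(G)] may be larger.)

E[α(G)] ≥ 881/6 ≈ 146.8333.


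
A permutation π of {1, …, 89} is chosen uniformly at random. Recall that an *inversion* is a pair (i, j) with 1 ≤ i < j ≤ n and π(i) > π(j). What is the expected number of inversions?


Write X = Σ X_I over the C(89, 2) = 3916 pairs i < j, with X_I the indicator of one inversion.
There are 3916 indicators.
For each fixed pair i < j, the values π(i) and π(j) are two distinct elements of {1, …, 89} in uniformly random order; by symmetry P[π(i) > π(j)] = 1/2.
By linearity: E[X] = 3916 · (1/2) = C(89, 2) · (1/2) = 3916/2 = 1958 ≈ 1958.000000.

E[X] = 1958 = 1958.000000.


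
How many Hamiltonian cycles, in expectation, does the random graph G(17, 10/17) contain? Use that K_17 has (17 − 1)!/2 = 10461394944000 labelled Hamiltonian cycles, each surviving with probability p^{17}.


K_17 has (17 − 1)!/2 = 10461394944000 labelled Hamiltonian cycles.
For each such Hamiltonian cycle H, let X_H = 1 if all 17 edges of H are present in G. Then P[X_H = 1] = p^{17} = (10/17)^{17} = 100000000000000000/827240261886336764177.
By linearity: E[X] = Σ_H E[X_H] = 10461394944000 · p^{17} = 10461394944000 · 100000000000000000/827240261886336764177 = 1046139494400000000000000000000/827240261886336764177.
Numerically: E[X] ≈ 1.26e+09.

E[X] = 10461394944000 · (10/17)^{17} = 1046139494400000000000000000000/827240261886336764177 ≈ 1.26e+09.


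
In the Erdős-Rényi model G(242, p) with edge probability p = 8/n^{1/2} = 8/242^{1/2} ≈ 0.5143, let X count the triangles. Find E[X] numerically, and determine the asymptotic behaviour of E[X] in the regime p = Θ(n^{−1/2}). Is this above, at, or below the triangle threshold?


Number of potential triangles: C(242, 3) = 2332880.
Each occurs with probability p³ ≈ (0.5143)³ ≈ 1.360025e-01.
By linearity: E[X] = C(242, 3)·p³ ≈ 2332880 · 1.360025e-01 ≈ 317277.5271.
Since α = 1/2 < 1, p = c/n^{1/2} ≫ 1/n is above the triangle threshold p ~ 1/n. Asymptotically E[X] ~ (c³/6)·n^{3(1−α)} = (8³/6)·n^{1.5} → ∞; triangles are abundant w.h.p.

E[X] ≈ 317277.5271; in regime p = Θ(1/n^{1/2}) E[X] diverges (above the triangle threshold p ~ 1/n).


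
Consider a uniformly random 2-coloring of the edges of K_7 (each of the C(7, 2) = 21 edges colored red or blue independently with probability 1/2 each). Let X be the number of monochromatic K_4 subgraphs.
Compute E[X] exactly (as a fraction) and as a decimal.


Let X = Σ_S X_S over the C(7, 4) = 35 subsets S of size 4, where X_S = 1 if the K_4 on S is monochromatic.
For a fixed S, the K_4 on S has C(4, 2) = 6 edges. P[all 6 edges red] = (1/2)^6, and likewise for blue, so P[monochromatic] = 2·(1/2)^6 = 2^{1 − 6} = 1/32.
By linearity: E[X] = C(7, 4) · 2^{1 − 6} = 35 · 1/32 = 35/32.
Numerically: E[X] ≈ 1.0938.

E[X] = C(7,4)·2^(1−C(4,2)) = 35/32 ≈ 1.0938.


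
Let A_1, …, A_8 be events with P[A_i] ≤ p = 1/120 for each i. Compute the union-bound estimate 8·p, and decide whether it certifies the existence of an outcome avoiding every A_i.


Union bound: P[∪_{i=1}^{8} A_i] ≤ Σ_i P[A_i] ≤ 8·p = 8·(1/120) = 1/15.
Numerically: 1/15 ≈ 0.0666667.
Is 1/15 < 1? YES.
Since P[∪ A_i] ≤ 1/15 < 1, the complement has P[∩ A_i^c] ≥ 1 − 1/15 = 14/15 > 0, so some outcome avoids every A_i.

8·p = 1/15 ≈ 0.0666667; existence CERTIFIED by the union bound.


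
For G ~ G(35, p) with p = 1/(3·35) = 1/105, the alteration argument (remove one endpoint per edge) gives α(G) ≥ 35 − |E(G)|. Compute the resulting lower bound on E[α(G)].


E[|E(G)|] = C(35, 2)·p = 595 · (1/105) = 17/3.
E[α(G)] ≥ n − E[|E(G)|] = 35 − 17/3 = 88/3.
Numerically: ≈ 29.33333.
(This is only a lower bound; the true E[α(G)] may be larger.)

E[α(G)] ≥ 88/3 ≈ 29.33333.


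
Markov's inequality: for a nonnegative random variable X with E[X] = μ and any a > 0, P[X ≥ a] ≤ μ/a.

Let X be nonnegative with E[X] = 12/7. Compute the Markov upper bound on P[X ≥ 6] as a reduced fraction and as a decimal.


μ = E[X] = 12/7, a = 6.
Markov: P[X ≥ 6] ≤ μ/a = (12/7)/6 = 2/7.
Numerically: ≈ 0.286.
(Since a = 6 > μ = 1.714, the bound 2/7 is < 1 and informative.)

P[X ≥ 6] ≤ 2/7 ≈ 0.286.


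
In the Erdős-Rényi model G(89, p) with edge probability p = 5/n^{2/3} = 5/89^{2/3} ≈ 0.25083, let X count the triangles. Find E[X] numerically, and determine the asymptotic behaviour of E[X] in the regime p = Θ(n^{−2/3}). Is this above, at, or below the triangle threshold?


Number of potential triangles: C(89, 3) = 113564.
Each occurs with probability p³ ≈ (0.25083)³ ≈ 1.5780836e-02.
By linearity: E[X] = C(89, 3)·p³ ≈ 113564 · 1.5780836e-02 ≈ 1792.13483.
Since α = 2/3 < 1, p = c/n^{2/3} ≫ 1/n is above the triangle threshold p ~ 1/n. Asymptotically E[X] ~ (c³/6)·n^{3(1−α)} = (5³/6)·n^{1} → ∞; triangles are abundant w.h.p.

E[X] ≈ 1792.13483; in regime p = Θ(1/n^{2/3}) E[X] diverges (above the triangle threshold p ~ 1/n).


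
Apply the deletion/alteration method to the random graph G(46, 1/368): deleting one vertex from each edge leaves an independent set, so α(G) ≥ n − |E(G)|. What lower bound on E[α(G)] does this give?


E[|E(G)|] = C(46, 2)·p = 1035 · (1/368) = 45/16.
E[α(G)] ≥ n − E[|E(G)|] = 46 − 45/16 = 691/16.
Numerically: ≈ 43.187500.
(This is only a lower bound; the true E[α(G)] may be larger.)

E[α(G)] ≥ 691/16 ≈ 43.187500.


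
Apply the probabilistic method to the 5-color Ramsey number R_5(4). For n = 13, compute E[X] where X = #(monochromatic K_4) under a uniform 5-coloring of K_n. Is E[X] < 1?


E[X] = C(13, 4) · 5^{1 − 6} = 715 · 5^{−5} = 715/3125.
As a reduced fraction: E[X] = 143/625 ≈ 0.2288.
Is E[X] < 1? YES.
Since E[X] < 1, there exists a 5-coloring of K_{13} with no monochromatic K_4; hence R_5(4) > 13.

E[X] = 143/625 ≈ 0.2288; E[X] < 1, so R_5(4) > 13.


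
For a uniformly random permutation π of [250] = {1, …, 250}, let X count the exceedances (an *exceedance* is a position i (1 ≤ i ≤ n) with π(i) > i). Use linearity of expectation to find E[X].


Write X = Σ_{i=1}^{250} X_i, where X_i = 1_{π(i) > i}.
For each fixed i, π(i) is uniform over {1, …, 250} (marginal of a uniform permutation), so P[π(i) > i] = (n − i)/n. Summing: Σ_{i=1}^{250} (n − i)/n = (0 + 1 + … + 249)/250 = 250(250 − 1)/(2·250) = (250 − 1)/2.
Hence E[X] = Σ_{i=1}^{250} (250 − i)/250 = 249/2 ≈ 124.500000.

E[X] = 249/2 = 124.500000.


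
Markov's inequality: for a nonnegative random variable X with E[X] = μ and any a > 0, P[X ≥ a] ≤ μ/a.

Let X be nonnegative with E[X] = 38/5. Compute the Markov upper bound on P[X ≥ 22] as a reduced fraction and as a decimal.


μ = E[X] = 38/5, a = 22.
Markov: P[X ≥ 22] ≤ μ/a = (38/5)/22 = 19/55.
Numerically: ≈ 0.345455.
(Since a = 22 > μ = 7.600000, the bound 19/55 is < 1 and informative.)

P[X ≥ 22] ≤ 19/55 ≈ 0.345455.


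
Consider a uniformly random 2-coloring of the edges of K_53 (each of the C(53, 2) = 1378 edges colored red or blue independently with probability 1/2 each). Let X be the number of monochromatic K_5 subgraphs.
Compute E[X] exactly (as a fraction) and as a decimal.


Let X = Σ_S X_S over the C(53, 5) = 2869685 subsets S of size 5, where X_S = 1 if the K_5 on S is monochromatic.
For a fixed S, the K_5 on S has C(5, 2) = 10 edges. P[all 10 edges red] = (1/2)^10, and likewise for blue, so P[monochromatic] = 2·(1/2)^10 = 2^{1 − 10} = 1/512.
By linearity: E[X] = C(53, 5) · 2^{1 − 10} = 2869685 · 1/512 = 2869685/512.
Numerically: E[X] ≈ 5604.85352.

E[X] = C(53,5)·2^(1−C(5,2)) = 2869685/512 ≈ 5604.85352.


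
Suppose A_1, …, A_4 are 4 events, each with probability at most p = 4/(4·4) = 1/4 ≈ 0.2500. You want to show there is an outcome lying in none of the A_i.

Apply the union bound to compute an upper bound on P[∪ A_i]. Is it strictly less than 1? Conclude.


Union bound: P[∪_{i=1}^{4} A_i] ≤ Σ_i P[A_i] ≤ 4·p = 4·(1/4) = 1.
Numerically: 1 ≈ 1.0000.
Is 1 < 1? NO.
Since the bound 1 is ≥ 1, the union bound is uninformative here; it does NOT by itself certify existence.

4·p = 1 ≈ 1.0000; existence NOT certified by the union bound.


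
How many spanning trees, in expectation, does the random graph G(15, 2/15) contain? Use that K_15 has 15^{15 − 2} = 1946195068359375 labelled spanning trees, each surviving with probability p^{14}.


K_15 has 15^{15 − 2} = 1946195068359375 labelled spanning trees.
For each such spanning tree H, let X_H = 1 if all 14 edges of H are present in G. Then P[X_H = 1] = p^{14} = (2/15)^{14} = 16384/29192926025390625.
By linearity: E[X] = Σ_H E[X_H] = 1946195068359375 · p^{14} = 1946195068359375 · 16384/29192926025390625 = 16384/15.
Numerically: E[X] ≈ 1.09e+03.

E[X] = 1946195068359375 · (2/15)^{14} = 16384/15 ≈ 1.09e+03.


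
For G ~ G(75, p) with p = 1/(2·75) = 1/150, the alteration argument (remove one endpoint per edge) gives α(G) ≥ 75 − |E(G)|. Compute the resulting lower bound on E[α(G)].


E[|E(G)|] = C(75, 2)·p = 2775 · (1/150) = 37/2.
E[α(G)] ≥ n − E[|E(G)|] = 75 − 37/2 = 113/2.
Numerically: ≈ 56.500000.
(This is only a lower bound; the true E[α(G)] may be larger.)

E[α(G)] ≥ 113/2 ≈ 56.500000.


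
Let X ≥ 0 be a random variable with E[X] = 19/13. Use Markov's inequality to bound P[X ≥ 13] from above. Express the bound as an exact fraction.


μ = E[X] = 19/13, a = 13.
Markov: P[X ≥ 13] ≤ μ/a = (19/13)/13 = 19/169.
Numerically: ≈ 0.112426.
(Since a = 13 > μ = 1.461538, the bound 19/169 is < 1 and informative.)

P[X ≥ 13] ≤ 19/169 ≈ 0.112426.


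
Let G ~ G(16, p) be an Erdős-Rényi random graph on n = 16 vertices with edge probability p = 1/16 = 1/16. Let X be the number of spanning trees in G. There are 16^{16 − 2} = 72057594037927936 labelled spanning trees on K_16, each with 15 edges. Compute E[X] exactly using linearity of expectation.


K_16 has 16^{16 − 2} = 72057594037927936 labelled spanning trees.
For each such spanning tree H, let X_H = 1 if all 15 edges of H are present in G. Then P[X_H = 1] = p^{15} = (1/16)^{15} = 1/1152921504606846976.
By linearity of expectation: E[X] = Σ_H E[X_H] = 72057594037927936 · p^{15} = 72057594037927936 · 1/1152921504606846976 = 1/16.
Numerically: E[X] ≈ 0.0625.

E[X] = 72057594037927936 · (1/16)^{15} = 1/16 ≈ 0.0625.


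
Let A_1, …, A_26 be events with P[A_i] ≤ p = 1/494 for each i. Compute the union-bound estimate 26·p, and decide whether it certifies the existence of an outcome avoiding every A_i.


Union bound: P[∪_{i=1}^{26} A_i] ≤ Σ_i P[A_i] ≤ 26·p = 26·(1/494) = 1/19.
Numerically: 1/19 ≈ 0.052632.
Is 1/19 < 1? YES.
Since P[∪ A_i] ≤ 1/19 < 1, the complement has P[∩ A_i^c] ≥ 1 − 1/19 = 18/19 > 0, so some outcome avoids every A_i.

26·p = 1/19 ≈ 0.052632; existence CERTIFIED by the union bound.


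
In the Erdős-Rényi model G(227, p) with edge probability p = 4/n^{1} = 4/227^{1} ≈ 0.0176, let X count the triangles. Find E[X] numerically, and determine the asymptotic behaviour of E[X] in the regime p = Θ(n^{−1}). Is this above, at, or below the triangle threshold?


Number of potential triangles: C(227, 3) = 1923825.
Each occurs with probability p³ ≈ (0.0176)³ ≈ 5.47145e-06.
By linearity: E[X] = C(227, 3)·p³ ≈ 1923825 · 5.47145e-06 ≈ 10.526.
Here α = 1, so p = 4/n is exactly at the triangle threshold p ~ 1/n. Asymptotically E[X] → c³/6 = 4³/6 = 32/3 ≈ 10.667, a bounded constant. In this regime the triangle count is asymptotically Poisson(c³/6).

E[X] ≈ 10.526; in regime p = Θ(1/n^{1}) E[X] stays bounded (at the triangle threshold p ~ 1/n).


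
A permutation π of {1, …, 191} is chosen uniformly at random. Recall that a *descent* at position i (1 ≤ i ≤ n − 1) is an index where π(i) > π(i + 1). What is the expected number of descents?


Write X = Σ X_I over i = 1, …, 190, with X_I the indicator of one descent.
There are 190 indicators.
For each fixed i, the pair (π(i), π(i+1)) is a uniformly random ordered pair of distinct values from {1, …, 191}; by symmetry P[π(i) > π(i+1)] = 1/2.
By linearity: E[X] = 190 · (1/2) = (191 − 1) · (1/2) = 95 ≈ 95.0000.

E[X] = 95 = 95.0000.


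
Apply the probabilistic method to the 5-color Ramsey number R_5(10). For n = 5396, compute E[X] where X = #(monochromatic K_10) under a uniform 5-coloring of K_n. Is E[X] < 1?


E[X] = C(5396, 10) · 5^{1 − 45} = 5719162629614115244962800316916 · 5^{−44} = 5719162629614115244962800316916/5684341886080801486968994140625.
As a reduced fraction: E[X] = 5719162629614115244962800316916/5684341886080801486968994140625 ≈ 1.0061.
Is E[X] < 1? NO.
Since E[X] ≥ 1, the first-moment bound is inconclusive at n = 5396; it does NOT by itself certify R_5(10) > 5396.

E[X] = 5719162629614115244962800316916/5684341886080801486968994140625 ≈ 1.0061; E[X] ≥ 1; first-moment method inconclusive here.


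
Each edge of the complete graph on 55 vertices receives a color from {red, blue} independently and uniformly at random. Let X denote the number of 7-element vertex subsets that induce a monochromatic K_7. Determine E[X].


Let X = Σ_S X_S over the C(55, 7) = 202927725 subsets S of size 7, where X_S = 1 if the K_7 on S is monochromatic.
For a fixed S, the K_7 on S has C(7, 2) = 21 edges. P[all 21 edges red] = (1/2)^21, and likewise for blue, so P[monochromatic] = 2·(1/2)^21 = 2^{1 − 21} = 1/1048576.
Summing: E[X] = C(55, 7) · 2^{1 − 21} = 202927725 · 1/1048576 = 202927725/1048576.
Numerically: E[X] ≈ 193.526959.

E[X] = C(55,7)·2^(1−C(7,2)) = 202927725/1048576 ≈ 193.526959.


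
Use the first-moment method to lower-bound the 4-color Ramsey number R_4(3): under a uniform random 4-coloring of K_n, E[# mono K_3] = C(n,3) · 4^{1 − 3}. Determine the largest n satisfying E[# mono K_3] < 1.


We need C(n, 3) · 4^{1 − 3} < 1, i.e. C(n, 3) < 4^{3 − 1} = 16.
Check values of n near the boundary:
  n = 4: C(4, 3) = 4; 4 < 16? YES
  n = 5: C(5, 3) = 10; 10 < 16? YES
  n = 6: C(6, 3) = 20; 20 < 16? NO
  n = 7: C(7, 3) = 35; 35 < 16? NO
  n = 8: C(8, 3) = 56; 56 < 16? NO
The largest n with C(n, 3) < 16 is n = 5 (where E[X] = 5/8 ≈ 0.6250). Hence R_4(3) > 5, i.e. R_4(3) ≥ 6.

Largest n = 5; hence R_4(3) > 5.


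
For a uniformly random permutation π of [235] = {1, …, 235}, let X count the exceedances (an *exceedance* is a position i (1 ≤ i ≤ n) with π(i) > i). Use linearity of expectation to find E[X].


Write X = Σ_{i=1}^{235} X_i, where X_i = 1_{π(i) > i}.
For each fixed i, π(i) is uniform over {1, …, 235} (marginal of a uniform permutation), so P[π(i) > i] = (n − i)/n. Summing: Σ_{i=1}^{235} (n − i)/n = (0 + 1 + … + 234)/235 = 235(235 − 1)/(2·235) = (235 − 1)/2.
Hence E[X] = Σ_{i=1}^{235} (235 − i)/235 = 117 ≈ 117.000.

E[X] = 117 = 117.000.


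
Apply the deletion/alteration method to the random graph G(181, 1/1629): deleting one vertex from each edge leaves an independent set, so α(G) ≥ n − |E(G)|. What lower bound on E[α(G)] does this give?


E[|E(G)|] = C(181, 2)·p = 16290 · (1/1629) = 10.
E[α(G)] ≥ n − E[|E(G)|] = 181 − 10 = 171.
Numerically: ≈ 171.00000.
(This is only a lower bound; the true E[α(G)] may be larger.)

E[α(G)] ≥ 171 ≈ 171.00000.


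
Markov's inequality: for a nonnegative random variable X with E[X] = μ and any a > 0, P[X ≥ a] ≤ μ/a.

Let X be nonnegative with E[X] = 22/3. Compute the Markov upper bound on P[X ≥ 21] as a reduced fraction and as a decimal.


μ = E[X] = 22/3, a = 21.
Markov: P[X ≥ 21] ≤ μ/a = (22/3)/21 = 22/63.
Numerically: ≈ 0.3492.
(Since a = 21 > μ = 7.3333, the bound 22/63 is < 1 and informative.)

P[X ≥ 21] ≤ 22/63 ≈ 0.3492.


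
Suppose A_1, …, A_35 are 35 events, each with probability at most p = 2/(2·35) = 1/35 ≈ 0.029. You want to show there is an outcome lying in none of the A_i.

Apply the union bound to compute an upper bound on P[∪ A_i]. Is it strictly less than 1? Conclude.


Union bound: P[∪_{i=1}^{35} A_i] ≤ Σ_i P[A_i] ≤ 35·p = 35·(1/35) = 1.
Numerically: 1 ≈ 1.000.
Is 1 < 1? NO.
Since the bound 1 is ≥ 1, the union bound is uninformative here; it does NOT by itself certify existence.

35·p = 1 ≈ 1.000; existence NOT certified by the union bound.


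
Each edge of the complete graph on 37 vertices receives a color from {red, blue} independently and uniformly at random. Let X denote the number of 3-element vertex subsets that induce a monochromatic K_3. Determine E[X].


Let X = Σ_S X_S over the C(37, 3) = 7770 subsets S of size 3, where X_S = 1 if the K_3 on S is monochromatic.
For a fixed S, the K_3 on S has C(3, 2) = 3 edges. P[all 3 edges red] = (1/2)^3, and likewise for blue, so P[monochromatic] = 2·(1/2)^3 = 2^{1 − 3} = 1/4.
By linearity: E[X] = C(37, 3) · 2^{1 − 3} = 7770 · 1/4 = 3885/2.
Numerically: E[X] ≈ 1942.50000.

E[X] = C(37,3)·2^(1−C(3,2)) = 3885/2 ≈ 1942.50000.


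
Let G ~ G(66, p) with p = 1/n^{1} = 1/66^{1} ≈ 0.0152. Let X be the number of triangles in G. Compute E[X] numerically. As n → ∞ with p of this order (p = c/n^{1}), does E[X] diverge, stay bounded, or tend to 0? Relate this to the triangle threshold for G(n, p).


Number of potential triangles: C(66, 3) = 45760.
Each occurs with probability p³ ≈ (0.0152)³ ≈ 3.47831e-06.
By linearity: E[X] = C(66, 3)·p³ ≈ 45760 · 3.47831e-06 ≈ 0.159.
Here α = 1, so p = 1/n is exactly at the triangle threshold p ~ 1/n. Asymptotically E[X] → c³/6 = 1³/6 = 1/6 ≈ 0.167, a bounded constant. In this regime the triangle count is asymptotically Poisson(c³/6).

E[X] ≈ 0.159; in regime p = Θ(1/n^{1}) E[X] stays bounded (at the triangle threshold p ~ 1/n).


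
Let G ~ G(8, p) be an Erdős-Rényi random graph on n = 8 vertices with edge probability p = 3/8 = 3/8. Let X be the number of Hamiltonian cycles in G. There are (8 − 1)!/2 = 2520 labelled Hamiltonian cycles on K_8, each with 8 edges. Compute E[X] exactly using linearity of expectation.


K_8 has (8 − 1)!/2 = 2520 labelled Hamiltonian cycles.
For each such Hamiltonian cycle H, let X_H = 1 if all 8 edges of H are present in G. Then P[X_H = 1] = p^{8} = (3/8)^{8} = 6561/16777216.
By linearity of expectation: E[X] = Σ_H E[X_H] = 2520 · p^{8} = 2520 · 6561/16777216 = 2066715/2097152.
Numerically: E[X] ≈ 0.98549.

E[X] = 2520 · (3/8)^{8} = 2066715/2097152 ≈ 0.98549.


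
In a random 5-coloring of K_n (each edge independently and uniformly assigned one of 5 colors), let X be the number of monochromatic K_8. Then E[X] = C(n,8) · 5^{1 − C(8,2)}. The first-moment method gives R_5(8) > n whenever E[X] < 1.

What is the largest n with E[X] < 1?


We need C(n, 8) · 5^{1 − 28} < 1, i.e. C(n, 8) < 5^{28 − 1} = 7450580596923828125.
Check values of n near the boundary:
  n = 861: C(861, 8) = 7250034996615275865; 7250034996615275865 < 7450580596923828125? YES
  n = 862: C(862, 8) = 7317951015318931845; 7317951015318931845 < 7450580596923828125? YES
  n = 863: C(863, 8) = 7386423071602617757; 7386423071602617757 < 7450580596923828125? YES
  n = 864: C(864, 8) = 7455455062926006708; 7455455062926006708 < 7450580596923828125? NO
  n = 865: C(865, 8) = 7525050909487743060; 7525050909487743060 < 7450580596923828125? NO
  n = 866: C(866, 8) = 7595214554331451620; 7595214554331451620 < 7450580596923828125? NO
The largest n with C(n, 8) < 7450580596923828125 is n = 863 (where E[X] = 7386423071602617757/7450580596923828125 ≈ 0.9913889). Hence R_5(8) > 863, i.e. R_5(8) ≥ 864.

Largest n = 863; hence R_5(8) > 863.


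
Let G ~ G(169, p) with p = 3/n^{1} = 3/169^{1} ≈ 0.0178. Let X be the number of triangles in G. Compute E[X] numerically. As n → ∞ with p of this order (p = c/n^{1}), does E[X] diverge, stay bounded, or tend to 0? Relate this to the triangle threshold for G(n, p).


Number of potential triangles: C(169, 3) = 790244.
Each occurs with probability p³ ≈ (0.0178)³ ≈ 5.59376e-06.
By linearity: E[X] = C(169, 3)·p³ ≈ 790244 · 5.59376e-06 ≈ 4.420.
Here α = 1, so p = 3/n is exactly at the triangle threshold p ~ 1/n. Asymptotically E[X] → c³/6 = 3³/6 = 9/2 ≈ 4.500, a bounded constant. In this regime the triangle count is asymptotically Poisson(c³/6).

E[X] ≈ 4.420; in regime p = Θ(1/n^{1}) E[X] stays bounded (at the triangle threshold p ~ 1/n).


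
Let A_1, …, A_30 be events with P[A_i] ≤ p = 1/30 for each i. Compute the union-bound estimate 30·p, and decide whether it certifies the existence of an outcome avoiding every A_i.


Union bound: P[∪_{i=1}^{30} A_i] ≤ Σ_i P[A_i] ≤ 30·p = 30·(1/30) = 1.
Numerically: 1 ≈ 1.0000000.
Is 1 < 1? NO.
Since the bound 1 is ≥ 1, the union bound is uninformative here; it does NOT by itself certify existence.

30·p = 1 ≈ 1.0000000; existence NOT certified by the union bound.


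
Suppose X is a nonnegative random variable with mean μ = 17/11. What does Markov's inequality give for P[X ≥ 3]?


μ = E[X] = 17/11, a = 3.
Markov: P[X ≥ 3] ≤ μ/a = (17/11)/3 = 17/33.
Numerically: ≈ 0.515.
(Since a = 3 > μ = 1.545, the bound 17/33 is < 1 and informative.)

P[X ≥ 3] ≤ 17/33 ≈ 0.515.


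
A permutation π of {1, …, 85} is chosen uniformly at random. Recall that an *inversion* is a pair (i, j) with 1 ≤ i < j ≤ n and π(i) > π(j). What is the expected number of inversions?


Write X = Σ X_I over the C(85, 2) = 3570 pairs i < j, with X_I the indicator of one inversion.
There are 3570 indicators.
For each fixed pair i < j, the values π(i) and π(j) are two distinct elements of {1, …, 85} in uniformly random order; by symmetry P[π(i) > π(j)] = 1/2.
By linearity: E[X] = 3570 · (1/2) = C(85, 2) · (1/2) = 3570/2 = 1785 ≈ 1785.000.

E[X] = 1785 = 1785.000.


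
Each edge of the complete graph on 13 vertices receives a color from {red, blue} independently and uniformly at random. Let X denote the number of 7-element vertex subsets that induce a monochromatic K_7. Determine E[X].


Let X = Σ_S X_S over the C(13, 7) = 1716 subsets S of size 7, where X_S = 1 if the K_7 on S is monochromatic.
For a fixed S, the K_7 on S has C(7, 2) = 21 edges. P[all 21 edges red] = (1/2)^21, and likewise for blue, so P[monochromatic] = 2·(1/2)^21 = 2^{1 − 21} = 1/1048576.
Summing: E[X] = C(13, 7) · 2^{1 − 21} = 1716 · 1/1048576 = 429/262144.
Numerically: E[X] ≈ 0.001637.

E[X] = C(13,7)·2^(1−C(7,2)) = 429/262144 ≈ 0.001637.
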